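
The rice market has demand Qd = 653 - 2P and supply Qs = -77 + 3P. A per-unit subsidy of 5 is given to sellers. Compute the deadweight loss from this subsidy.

Deadweight loss = 15

Pre-subsidy: 653 - 2P = -77 + 3P gives P* = 146, Q* = 361.
With the subsidy, sellers receive Ps = Pb + 5 for each unit, where Pb is the price buyers pay.
Supply in terms of Pb becomes Qs = -77 + 3(Pb + 5) = -62 + 3Pb. Setting this equal to demand: 653 - 2Pb = -62 + 3Pb, so Pb = 143.
Sellers receive Ps = 143 + 5 = 148; Q' = 653 − 2·143 = 367.
The subsidy expands output by 367 − 361 = 6 past the efficient level; on those units the gap between marginal cost and willingness to pay runs from 0 up to 5.
DWL = ½ × 5 × 6 = 15.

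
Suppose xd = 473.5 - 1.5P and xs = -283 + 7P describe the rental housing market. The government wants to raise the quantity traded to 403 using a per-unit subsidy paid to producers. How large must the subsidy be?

At x = 403, invert demand for the buyer price: Pb = (473.5 − 403)/1.5 = 47; invert supply for the seller price: Ps = (403 − (-283))/7 = 98.
The subsidy must fill the gap: s = Ps − Pb = 98 − 47 = 51.

Required subsidy s = 51 per unit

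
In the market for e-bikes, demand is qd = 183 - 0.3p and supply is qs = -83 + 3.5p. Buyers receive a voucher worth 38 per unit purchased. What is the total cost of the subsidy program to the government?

Pre-subsidy: 183 - 0.3p = -83 + 3.5p gives p* = 70, q* = 162.
With the rebate, buyers effectively pay pb = ps − 38, where ps is the price sellers receive.
Demand in terms of ps becomes qd = 183 − 0.3(ps − 38) = 194.4 - 0.3ps. Setting this equal to supply: 194.4 - 0.3ps = -83 + 3.5ps, so ps = 73.
Buyers pay pb = 73 − 38 = 35; q' = -83 + 3.5·73 = 172.5.
Government outlay = subsidy × quantity = 38 × 172.5 = 6555.

Government cost = 6555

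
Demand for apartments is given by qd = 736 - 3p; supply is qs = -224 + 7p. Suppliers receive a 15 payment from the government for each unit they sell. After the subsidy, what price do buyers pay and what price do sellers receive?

Buyers pay 85.5; sellers receive 100.5

Pre-subsidy: 736 - 3p = -224 + 7p gives p* = 96, q* = 448.
With the subsidy, sellers receive ps = pb + 15 for each unit, where pb is the price buyers pay.
Supply in terms of pb becomes qs = -224 + 7(pb + 15) = -119 + 7pb. Setting this equal to demand: 736 - 3pb = -119 + 7pb, so pb = 85.5.
Sellers receive ps = 85.5 + 15 = 100.5; q' = 736 − 3·85.5 = 479.5.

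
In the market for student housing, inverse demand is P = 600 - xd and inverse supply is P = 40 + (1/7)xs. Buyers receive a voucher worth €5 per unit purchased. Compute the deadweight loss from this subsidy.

Deadweight loss = €10.9375

Pre-subsidy: 600 - x = 40 + (1/7)x gives x* = 490 and P* = 110.
With the rebate, buyers effectively pay Pb = Ps − 5, where Ps is the price sellers receive.
On the curves, Pb = 600 - x and Ps = 40 + (1/7)x; the wedge Ps − Pb = 5 gives 40 + (1/7)x − (600 - x) = 5, so x' = 494.375.
Then Pb = 600 − 1·494.375 = 105.625 and Ps = 40 + (1/7)·494.375 = 110.625.
The subsidy expands output by 494.375 − 490 = 4.375 past the efficient level; on those units the gap between marginal cost and willingness to pay runs from 0 up to 5.
DWL = ½ × 5 × 4.375 = 10.9375.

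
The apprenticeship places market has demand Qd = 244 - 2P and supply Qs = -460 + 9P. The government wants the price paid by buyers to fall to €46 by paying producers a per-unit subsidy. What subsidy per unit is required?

At a buyer price of 46, quantity demanded is 244 − 2·46 = 152.
Sellers supply 152 only when they receive Ps with -460 + 9·Ps = 152, i.e. Ps = 68.
s = Ps − Pb = 68 − 46 = 22.

Required subsidy s = €22 per unit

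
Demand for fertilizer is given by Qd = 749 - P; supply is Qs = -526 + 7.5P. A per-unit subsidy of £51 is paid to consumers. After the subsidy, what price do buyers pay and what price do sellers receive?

Pre-subsidy: 749 - P = -526 + 7.5P gives P* = 150, Q* = 599.
With the rebate, buyers effectively pay Pb = Ps − 51, where Ps is the price sellers receive.
Demand in terms of Ps becomes Qd = 749 − 1(Ps − 51) = 800 - Ps. Setting this equal to supply: 800 - Ps = -526 + 7.5Ps, so Ps = 156.
Buyers pay Pb = 156 − 51 = 105; Q' = -526 + 7.5·156 = 644.

Buyers pay £105; sellers receive £156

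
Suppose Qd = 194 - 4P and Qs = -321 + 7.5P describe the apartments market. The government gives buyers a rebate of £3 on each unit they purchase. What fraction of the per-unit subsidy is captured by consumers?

Consumer share = 15/23

Pre-subsidy: 194 - 4P = -321 + 7.5P gives P* = 1030/23, Q* = 342/23.
With the rebate, buyers effectively pay Pb = Ps − 3, where Ps is the price sellers receive.
Demand in terms of Ps becomes Qd = 194 − 4(Ps − 3) = 206 - 4Ps. Setting this equal to supply: 206 - 4Ps = -321 + 7.5Ps, so Ps = 1054/23.
Buyers pay Pb = 1054/23 − 3 = 985/23; Q' = -321 + 7.5·(1054/23) = 522/23.
Buyers' price falls by P* − Pb = 1030/23 − 985/23 = 45/23; sellers' price rises by Ps − P* = 1054/23 − 1030/23 = 24/23.
So consumers capture (45/23)/3 = 15/23 of each unit of subsidy.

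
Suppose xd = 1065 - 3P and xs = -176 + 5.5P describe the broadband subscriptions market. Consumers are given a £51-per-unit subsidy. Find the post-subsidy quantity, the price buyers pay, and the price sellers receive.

Pre-subsidy: 1065 - 3P = -176 + 5.5P gives P* = 146, x* = 627.
With the rebate, buyers effectively pay Pb = Ps − 51, where Ps is the price sellers receive.
Demand in terms of Ps becomes xd = 1065 − 3(Ps − 51) = 1218 - 3Ps. Setting this equal to supply: 1218 - 3Ps = -176 + 5.5Ps, so Ps = 164.
Buyers pay Pb = 164 − 51 = 113; x' = -176 + 5.5·164 = 726.

x' = 726; buyers pay £113; sellers receive £164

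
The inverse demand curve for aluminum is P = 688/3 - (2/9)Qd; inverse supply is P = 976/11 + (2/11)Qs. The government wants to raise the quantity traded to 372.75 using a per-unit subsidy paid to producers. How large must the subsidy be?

At Q = 372.75, from the demand curve buyers pay Pb = 688/3 − (2/9)·372.75 = 146.5; from the supply curve sellers need Ps = 976/11 + (2/11)·372.75 = 156.5.
The subsidy must fill the gap: s = Ps − Pb = 156.5 − 146.5 = 10.

Required subsidy s = 10 per unit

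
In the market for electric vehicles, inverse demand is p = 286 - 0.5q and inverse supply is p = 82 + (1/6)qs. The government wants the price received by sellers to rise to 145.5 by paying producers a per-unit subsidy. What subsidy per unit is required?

Required subsidy s = 50 per unit

At a seller price of 145.5, quantity supplied is -492 + 6·145.5 = 381.
Buyers absorb 381 only when they pay pb = 286 − 0.5·381 = 95.5.
s = ps − pb = 145.5 − 95.5 = 50.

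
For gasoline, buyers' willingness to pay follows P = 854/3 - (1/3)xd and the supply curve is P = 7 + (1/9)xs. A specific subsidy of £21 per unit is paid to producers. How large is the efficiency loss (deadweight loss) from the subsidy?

Deadweight loss = £496.125

Pre-subsidy: 854/3 - (1/3)x = 7 + (1/9)x gives x* = 624.75 and P* = 917/12.
With the subsidy, sellers receive Ps = Pb + 21 for each unit, where Pb is the price buyers pay.
On the curves, Pb = 854/3 - (1/3)x and Ps = 7 + (1/9)x; the wedge Ps − Pb = 21 gives 7 + (1/9)x − (854/3 - (1/3)x) = 21, so x' = 672.
Then Pb = 854/3 − (1/3)·672 = 182/3 and Ps = 7 + (1/9)·672 = 245/3.
The subsidy expands output by 672 − 624.75 = 47.25 past the efficient level; on those units the gap between marginal cost and willingness to pay runs from 0 up to 21.
DWL = ½ × 21 × 47.25 = 496.125.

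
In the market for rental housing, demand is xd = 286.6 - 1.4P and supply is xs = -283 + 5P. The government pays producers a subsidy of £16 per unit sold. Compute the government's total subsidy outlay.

Government cost = £2872

Pre-subsidy: 286.6 - 1.4P = -283 + 5P gives P* = 89, x* = 162.
With the subsidy, sellers receive Ps = Pb + 16 for each unit, where Pb is the price buyers pay.
Supply in terms of Pb becomes xs = -283 + 5(Pb + 16) = -203 + 5Pb. Setting this equal to demand: 286.6 - 1.4Pb = -203 + 5Pb, so Pb = 76.5.
Sellers receive Ps = 76.5 + 16 = 92.5; x' = 286.6 − 1.4·76.5 = 179.5.
Government outlay = subsidy × quantity = 16 × 179.5 = 2872.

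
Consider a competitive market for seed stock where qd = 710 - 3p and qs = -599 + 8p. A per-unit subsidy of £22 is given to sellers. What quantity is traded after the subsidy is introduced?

Pre-subsidy: 710 - 3p = -599 + 8p gives p* = 119, q* = 353.
With the subsidy, sellers receive ps = pb + 22 for each unit, where pb is the price buyers pay.
Supply in terms of pb becomes qs = -599 + 8(pb + 22) = -423 + 8pb. Setting this equal to demand: 710 - 3pb = -423 + 8pb, so pb = 103.
Sellers receive ps = 103 + 22 = 125; q' = 710 − 3·103 = 401.

q' = 401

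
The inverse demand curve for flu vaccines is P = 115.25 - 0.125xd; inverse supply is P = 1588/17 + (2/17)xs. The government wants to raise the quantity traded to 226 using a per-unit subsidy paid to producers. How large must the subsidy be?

Required subsidy s = 33 per unit

At x = 226, from the demand curve buyers pay Pb = 115.25 − 0.125·226 = 87; from the supply curve sellers need Ps = 1588/17 + (2/17)·226 = 120.
The subsidy must fill the gap: s = Ps − Pb = 120 − 87 = 33.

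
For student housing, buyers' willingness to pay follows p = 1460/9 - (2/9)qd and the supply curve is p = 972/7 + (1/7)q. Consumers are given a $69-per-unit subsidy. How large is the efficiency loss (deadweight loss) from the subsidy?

Deadweight loss = $6520.5

Pre-subsidy: 1460/9 - (2/9)q = 972/7 + (1/7)q gives q* = 64 and p* = 148.
With the rebate, buyers effectively pay pb = ps − 69, where ps is the price sellers receive.
On the curves, pb = 1460/9 - (2/9)q and ps = 972/7 + (1/7)q; the wedge ps − pb = 69 gives 972/7 + (1/7)q − (1460/9 - (2/9)q) = 69, so q' = 253.
Then pb = 1460/9 − (2/9)·253 = 106 and ps = 972/7 + (1/7)·253 = 175.
The subsidy expands output by 253 − 64 = 189 past the efficient level; on those units the gap between marginal cost and willingness to pay runs from 0 up to 69.
DWL = ½ × 69 × 189 = 6520.5.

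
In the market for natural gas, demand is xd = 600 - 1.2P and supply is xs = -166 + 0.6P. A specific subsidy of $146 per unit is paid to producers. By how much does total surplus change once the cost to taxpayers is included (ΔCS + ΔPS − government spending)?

Net change in total surplus = -$4263.2

Pre-subsidy: 600 - 1.2P = -166 + 0.6P gives P* = 3830/9, x* = 268/3.
With the subsidy, sellers receive Ps = Pb + 146 for each unit, where Pb is the price buyers pay.
Supply in terms of Pb becomes xs = -166 + 0.6(Pb + 146) = -78.4 + 0.6Pb. Setting this equal to demand: 600 - 1.2Pb = -78.4 + 0.6Pb, so Pb = 3392/9.
Sellers receive Ps = 3392/9 + 146 = 4706/9; x' = 600 − 1.2·(3392/9) = 2216/15.
ΔCS = ½(268/3 + 2216/15)(3830/9 − 3392/9) = 259588/45; ΔPS = ½(268/3 + 2216/15)(4706/9 − 3830/9) = 519176/45.
Government spending = 146 × 2216/15 = 323536/15.
Net change = 259588/45 + 519176/45 − 323536/15 = -4263.2. The loss equals the DWL triangle ½·146·58.4.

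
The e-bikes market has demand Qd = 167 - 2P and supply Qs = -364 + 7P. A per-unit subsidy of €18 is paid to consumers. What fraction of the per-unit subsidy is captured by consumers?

Pre-subsidy: 167 - 2P = -364 + 7P gives P* = 59, Q* = 49.
With the rebate, buyers effectively pay Pb = Ps − 18, where Ps is the price sellers receive.
Demand in terms of Ps becomes Qd = 167 − 2(Ps − 18) = 203 - 2Ps. Setting this equal to supply: 203 - 2Ps = -364 + 7Ps, so Ps = 63.
Buyers pay Pb = 63 − 18 = 45; Q' = -364 + 7·63 = 77.
Buyers' price falls by P* − Pb = 59 − 45 = 14; sellers' price rises by Ps − P* = 63 − 59 = 4.
So consumers capture 14/18 = 7/9 of each unit of subsidy.

Consumer share = 7/9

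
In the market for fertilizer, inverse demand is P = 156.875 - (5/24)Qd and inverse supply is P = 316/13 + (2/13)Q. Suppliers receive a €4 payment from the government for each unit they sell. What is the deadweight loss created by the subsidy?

Deadweight loss = 2496/113

Pre-subsidy: 156.875 - (5/24)Q = 316/13 + (2/13)Q gives Q* = 41361/113 and P* = 9110/113.
With the subsidy, sellers receive Ps = Pb + 4 for each unit, where Pb is the price buyers pay.
On the curves, Pb = 156.875 - (5/24)Q and Ps = 316/13 + (2/13)Q; the wedge Ps − Pb = 4 gives 316/13 + (2/13)Q − (156.875 - (5/24)Q) = 4, so Q' = 42609/113.
Then Pb = 156.875 − (5/24)·(42609/113) = 8850/113 and Ps = 316/13 + (2/13)·(42609/113) = 9302/113.
The subsidy expands output by 42609/113 − 41361/113 = 1248/113 past the efficient level; on those units the gap between marginal cost and willingness to pay runs from 0 up to 4.
DWL = ½ × 4 × 1248/113 = 2496/113.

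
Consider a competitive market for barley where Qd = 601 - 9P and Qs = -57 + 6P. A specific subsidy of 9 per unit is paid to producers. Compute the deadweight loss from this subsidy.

Pre-subsidy: 601 - 9P = -57 + 6P gives P* = 658/15, Q* = 206.2.
With the subsidy, sellers receive Ps = Pb + 9 for each unit, where Pb is the price buyers pay.
Supply in terms of Pb becomes Qs = -57 + 6(Pb + 9) = -3 + 6Pb. Setting this equal to demand: 601 - 9Pb = -3 + 6Pb, so Pb = 604/15.
Sellers receive Ps = 604/15 + 9 = 739/15; Q' = 601 − 9·(604/15) = 238.6.
The subsidy expands output by 238.6 − 206.2 = 32.4 past the efficient level; on those units the gap between marginal cost and willingness to pay runs from 0 up to 9.
DWL = ½ × 9 × 32.4 = 145.8.

Deadweight loss = 145.8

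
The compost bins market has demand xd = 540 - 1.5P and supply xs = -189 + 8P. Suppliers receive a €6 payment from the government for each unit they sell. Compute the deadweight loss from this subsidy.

Pre-subsidy: 540 - 1.5P = -189 + 8P gives P* = 1458/19, x* = 8073/19.
With the subsidy, sellers receive Ps = Pb + 6 for each unit, where Pb is the price buyers pay.
Supply in terms of Pb becomes xs = -189 + 8(Pb + 6) = -141 + 8Pb. Setting this equal to demand: 540 - 1.5Pb = -141 + 8Pb, so Pb = 1362/19.
Sellers receive Ps = 1362/19 + 6 = 1476/19; x' = 540 − 1.5·(1362/19) = 8217/19.
The subsidy expands output by 8217/19 − 8073/19 = 144/19 past the efficient level; on those units the gap between marginal cost and willingness to pay runs from 0 up to 6.
DWL = ½ × 6 × 144/19 = 432/19.

Deadweight loss = 432/19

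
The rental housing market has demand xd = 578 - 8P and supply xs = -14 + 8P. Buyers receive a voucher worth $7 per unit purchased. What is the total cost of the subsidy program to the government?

Government cost = $2170

Pre-subsidy: 578 - 8P = -14 + 8P gives P* = 37, x* = 282.
With the rebate, buyers effectively pay Pb = Ps − 7, where Ps is the price sellers receive.
Demand in terms of Ps becomes xd = 578 − 8(Ps − 7) = 634 - 8Ps. Setting this equal to supply: 634 - 8Ps = -14 + 8Ps, so Ps = 40.5.
Buyers pay Pb = 40.5 − 7 = 33.5; x' = -14 + 8·40.5 = 310.
Government outlay = subsidy × quantity = 7 × 310 = 2170.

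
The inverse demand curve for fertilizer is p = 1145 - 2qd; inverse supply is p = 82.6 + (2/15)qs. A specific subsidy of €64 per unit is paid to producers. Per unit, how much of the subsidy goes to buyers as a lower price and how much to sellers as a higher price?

Pre-subsidy: 1145 - 2q = 82.6 + (2/15)q gives q* = 498 and p* = 149.
With the subsidy, sellers receive ps = pb + 64 for each unit, where pb is the price buyers pay.
On the curves, pb = 1145 - 2q and ps = 82.6 + (2/15)q; the wedge ps − pb = 64 gives 82.6 + (2/15)q − (1145 - 2q) = 64, so q' = 528.
Then pb = 1145 − 2·528 = 89 and ps = 82.6 + (2/15)·528 = 153.
Buyers' price falls by p* − pb = 149 − 89 = 60; sellers' price rises by ps − p* = 153 − 149 = 4.

Buyers gain €60 per unit; sellers gain €4 per unit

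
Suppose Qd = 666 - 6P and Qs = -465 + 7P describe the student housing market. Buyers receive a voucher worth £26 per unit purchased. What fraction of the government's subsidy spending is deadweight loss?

DWL / government spending = 7/38

Pre-subsidy: 666 - 6P = -465 + 7P gives P* = 87, Q* = 144.
With the rebate, buyers effectively pay Pb = Ps − 26, where Ps is the price sellers receive.
Demand in terms of Ps becomes Qd = 666 − 6(Ps − 26) = 822 - 6Ps. Setting this equal to supply: 822 - 6Ps = -465 + 7Ps, so Ps = 99.
Buyers pay Pb = 99 − 26 = 73; Q' = -465 + 7·99 = 228.
ΔCS = ½(144 + 228)(87 − 73) = 2604; ΔPS = ½(144 + 228)(99 − 87) = 2232.
Government spending = 26 × 228 = 5928.
DWL = ½ × 26 × (228 − 144) = 1092; fraction = 1092 / 5928 = 7/38.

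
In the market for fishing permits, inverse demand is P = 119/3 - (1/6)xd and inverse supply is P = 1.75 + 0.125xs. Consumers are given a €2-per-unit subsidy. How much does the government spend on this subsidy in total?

Pre-subsidy: 119/3 - (1/6)x = 1.75 + 0.125x gives x* = 130 and P* = 18.
With the rebate, buyers effectively pay Pb = Ps − 2, where Ps is the price sellers receive.
On the curves, Pb = 119/3 - (1/6)x and Ps = 1.75 + 0.125x; the wedge Ps − Pb = 2 gives 1.75 + 0.125x − (119/3 - (1/6)x) = 2, so x' = 958/7.
Then Pb = 119/3 − (1/6)·(958/7) = 118/7 and Ps = 1.75 + 0.125·(958/7) = 132/7.
Government outlay = subsidy × quantity = 2 × 958/7 = 1916/7.

Government cost = 1916/7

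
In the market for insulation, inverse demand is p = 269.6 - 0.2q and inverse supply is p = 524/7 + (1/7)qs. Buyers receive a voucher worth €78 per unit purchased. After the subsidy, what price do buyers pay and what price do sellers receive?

Buyers pay €110.5; sellers receive €188.5

Pre-subsidy: 269.6 - 0.2q = 524/7 + (1/7)q gives q* = 568 and p* = 156.
With the rebate, buyers effectively pay pb = ps − 78, where ps is the price sellers receive.
On the curves, pb = 269.6 - 0.2q and ps = 524/7 + (1/7)q; the wedge ps − pb = 78 gives 524/7 + (1/7)q − (269.6 - 0.2q) = 78, so q' = 795.5.
Then pb = 269.6 − 0.2·795.5 = 110.5 and ps = 524/7 + (1/7)·795.5 = 188.5.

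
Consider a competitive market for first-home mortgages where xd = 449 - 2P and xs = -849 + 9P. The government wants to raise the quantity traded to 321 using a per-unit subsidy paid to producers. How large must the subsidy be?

Required subsidy s = 66 per unit

At x = 321, invert demand for the buyer price: Pb = (449 − 321)/2 = 64; invert supply for the seller price: Ps = (321 − (-849))/9 = 130.
The subsidy must fill the gap: s = Ps − Pb = 130 − 64 = 66.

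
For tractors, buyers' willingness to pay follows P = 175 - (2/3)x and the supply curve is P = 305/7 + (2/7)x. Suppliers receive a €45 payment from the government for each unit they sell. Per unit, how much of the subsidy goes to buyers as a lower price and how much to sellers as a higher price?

Pre-subsidy: 175 - (2/3)x = 305/7 + (2/7)x gives x* = 138 and P* = 83.
With the subsidy, sellers receive Ps = Pb + 45 for each unit, where Pb is the price buyers pay.
On the curves, Pb = 175 - (2/3)x and Ps = 305/7 + (2/7)x; the wedge Ps − Pb = 45 gives 305/7 + (2/7)x − (175 - (2/3)x) = 45, so x' = 185.25.
Then Pb = 175 − (2/3)·185.25 = 51.5 and Ps = 305/7 + (2/7)·185.25 = 96.5.
Buyers' price falls by P* − Pb = 83 − 51.5 = 31.5; sellers' price rises by Ps − P* = 96.5 − 83 = 13.5.

Buyers gain €31.5 per unit; sellers gain €13.5 per unit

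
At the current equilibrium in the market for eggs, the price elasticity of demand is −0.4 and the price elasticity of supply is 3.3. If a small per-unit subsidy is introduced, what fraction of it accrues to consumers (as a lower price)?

For a small subsidy around the equilibrium, the benefit split depends on the relative slopes, which at a point are proportional to the elasticities.
Buyer share = εs/(εs + |εd|) = 3.3/(3.3 + 0.4) = 33/37; seller share = |εd|/(εs + |εd|) = 4/37.

Consumer share = 33/37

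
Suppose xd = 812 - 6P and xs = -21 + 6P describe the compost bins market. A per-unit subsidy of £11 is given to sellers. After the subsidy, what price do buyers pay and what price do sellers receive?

Buyers pay 767/12; sellers receive 899/12

Pre-subsidy: 812 - 6P = -21 + 6P gives P* = 833/12, x* = 395.5.
With the subsidy, sellers receive Ps = Pb + 11 for each unit, where Pb is the price buyers pay.
Supply in terms of Pb becomes xs = -21 + 6(Pb + 11) = 45 + 6Pb. Setting this equal to demand: 812 - 6Pb = 45 + 6Pb, so Pb = 767/12.
Sellers receive Ps = 767/12 + 11 = 899/12; x' = 812 − 6·(767/12) = 428.5.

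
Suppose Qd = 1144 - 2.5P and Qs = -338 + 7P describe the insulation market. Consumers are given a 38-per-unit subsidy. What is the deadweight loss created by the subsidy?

Pre-subsidy: 1144 - 2.5P = -338 + 7P gives P* = 156, Q* = 754.
With the rebate, buyers effectively pay Pb = Ps − 38, where Ps is the price sellers receive.
Demand in terms of Ps becomes Qd = 1144 − 2.5(Ps − 38) = 1239 - 2.5Ps. Setting this equal to supply: 1239 - 2.5Ps = -338 + 7Ps, so Ps = 166.
Buyers pay Pb = 166 − 38 = 128; Q' = -338 + 7·166 = 824.
The subsidy expands output by 824 − 754 = 70 past the efficient level; on those units the gap between marginal cost and willingness to pay runs from 0 up to 38.
DWL = ½ × 38 × 70 = 1330.

Deadweight loss = 1330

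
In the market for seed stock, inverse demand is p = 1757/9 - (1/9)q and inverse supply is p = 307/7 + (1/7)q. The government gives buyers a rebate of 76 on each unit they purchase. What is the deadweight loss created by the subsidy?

Deadweight loss = 11371.5

Pre-subsidy: 1757/9 - (1/9)q = 307/7 + (1/7)q gives q* = 596 and p* = 129.
With the rebate, buyers effectively pay pb = ps − 76, where ps is the price sellers receive.
On the curves, pb = 1757/9 - (1/9)q and ps = 307/7 + (1/7)q; the wedge ps − pb = 76 gives 307/7 + (1/7)q − (1757/9 - (1/9)q) = 76, so q' = 895.25.
Then pb = 1757/9 − (1/9)·895.25 = 95.75 and ps = 307/7 + (1/7)·895.25 = 171.75.
The subsidy expands output by 895.25 − 596 = 299.25 past the efficient level; on those units the gap between marginal cost and willingness to pay runs from 0 up to 76.
DWL = ½ × 76 × 299.25 = 11371.5.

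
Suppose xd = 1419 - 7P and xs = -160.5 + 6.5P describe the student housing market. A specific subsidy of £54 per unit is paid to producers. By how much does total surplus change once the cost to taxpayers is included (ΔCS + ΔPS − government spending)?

Net change in total surplus = -£4914

Pre-subsidy: 1419 - 7P = -160.5 + 6.5P gives P* = 117, x* = 600.
With the subsidy, sellers receive Ps = Pb + 54 for each unit, where Pb is the price buyers pay.
Supply in terms of Pb becomes xs = -160.5 + 6.5(Pb + 54) = 190.5 + 6.5Pb. Setting this equal to demand: 1419 - 7Pb = 190.5 + 6.5Pb, so Pb = 91.
Sellers receive Ps = 91 + 54 = 145; x' = 1419 − 7·91 = 782.
ΔCS = ½(600 + 782)(117 − 91) = 17966; ΔPS = ½(600 + 782)(145 − 117) = 19348.
Government spending = 54 × 782 = 42228.
Net change = 17966 + 19348 − 42228 = -4914. The loss equals the DWL triangle ½·54·182.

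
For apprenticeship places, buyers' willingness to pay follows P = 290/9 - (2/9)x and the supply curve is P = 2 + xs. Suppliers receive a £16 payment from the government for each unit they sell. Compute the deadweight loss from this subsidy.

Deadweight loss = 1152/11

Pre-subsidy: 290/9 - (2/9)x = 2 + x gives x* = 272/11 and P* = 294/11.
With the subsidy, sellers receive Ps = Pb + 16 for each unit, where Pb is the price buyers pay.
On the curves, Pb = 290/9 - (2/9)x and Ps = 2 + x; the wedge Ps − Pb = 16 gives 2 + x − (290/9 - (2/9)x) = 16, so x' = 416/11.
Then Pb = 290/9 − (2/9)·(416/11) = 262/11 and Ps = 2 + 1·(416/11) = 438/11.
The subsidy expands output by 416/11 − 272/11 = 144/11 past the efficient level; on those units the gap between marginal cost and willingness to pay runs from 0 up to 16.
DWL = ½ × 16 × 144/11 = 1152/11.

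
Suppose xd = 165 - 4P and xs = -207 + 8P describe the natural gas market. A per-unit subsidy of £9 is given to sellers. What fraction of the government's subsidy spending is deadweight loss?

DWL / government spending = 12/65

Pre-subsidy: 165 - 4P = -207 + 8P gives P* = 31, x* = 41.
With the subsidy, sellers receive Ps = Pb + 9 for each unit, where Pb is the price buyers pay.
Supply in terms of Pb becomes xs = -207 + 8(Pb + 9) = -135 + 8Pb. Setting this equal to demand: 165 - 4Pb = -135 + 8Pb, so Pb = 25.
Sellers receive Ps = 25 + 9 = 34; x' = 165 − 4·25 = 65.
ΔCS = ½(41 + 65)(31 − 25) = 318; ΔPS = ½(41 + 65)(34 − 31) = 159.
Government spending = 9 × 65 = 585.
DWL = ½ × 9 × (65 − 41) = 108; fraction = 108 / 585 = 12/65.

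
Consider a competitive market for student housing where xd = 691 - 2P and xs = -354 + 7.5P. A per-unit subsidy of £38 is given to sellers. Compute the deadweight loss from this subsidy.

Deadweight loss = £1140

Pre-subsidy: 691 - 2P = -354 + 7.5P gives P* = 110, x* = 471.
With the subsidy, sellers receive Ps = Pb + 38 for each unit, where Pb is the price buyers pay.
Supply in terms of Pb becomes xs = -354 + 7.5(Pb + 38) = -69 + 7.5Pb. Setting this equal to demand: 691 - 2Pb = -69 + 7.5Pb, so Pb = 80.
Sellers receive Ps = 80 + 38 = 118; x' = 691 − 2·80 = 531.
The subsidy expands output by 531 − 471 = 60 past the efficient level; on those units the gap between marginal cost and willingness to pay runs from 0 up to 38.
DWL = ½ × 38 × 60 = 1140.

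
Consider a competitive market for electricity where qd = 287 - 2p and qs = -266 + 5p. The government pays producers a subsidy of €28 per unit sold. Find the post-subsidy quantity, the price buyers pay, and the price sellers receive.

Pre-subsidy: 287 - 2p = -266 + 5p gives p* = 79, q* = 129.
With the subsidy, sellers receive ps = pb + 28 for each unit, where pb is the price buyers pay.
Supply in terms of pb becomes qs = -266 + 5(pb + 28) = -126 + 5pb. Setting this equal to demand: 287 - 2pb = -126 + 5pb, so pb = 59.
Sellers receive ps = 59 + 28 = 87; q' = 287 − 2·59 = 169.

q' = 169; buyers pay €59; sellers receive €87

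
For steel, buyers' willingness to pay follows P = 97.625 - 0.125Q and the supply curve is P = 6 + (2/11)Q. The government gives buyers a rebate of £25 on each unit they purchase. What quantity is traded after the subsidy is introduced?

Pre-subsidy: 97.625 - 0.125Q = 6 + (2/11)Q gives Q* = 8063/27 and P* = 1628/27.
With the rebate, buyers effectively pay Pb = Ps − 25, where Ps is the price sellers receive.
On the curves, Pb = 97.625 - 0.125Q and Ps = 6 + (2/11)Q; the wedge Ps − Pb = 25 gives 6 + (2/11)Q − (97.625 - 0.125Q) = 25, so Q' = 3421/9.
Then Pb = 97.625 − 0.125·(3421/9) = 451/9 and Ps = 6 + (2/11)·(3421/9) = 676/9.

Q' = 3421/9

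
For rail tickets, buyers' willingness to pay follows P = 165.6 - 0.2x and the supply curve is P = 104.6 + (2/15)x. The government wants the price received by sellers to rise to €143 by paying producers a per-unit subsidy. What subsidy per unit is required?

At a seller price of 143, quantity supplied is -784.5 + 7.5·143 = 288.
Buyers absorb 288 only when they pay Pb = 165.6 − 0.2·288 = 108.
s = Ps − Pb = 143 − 108 = 35.

Required subsidy s = €35 per unit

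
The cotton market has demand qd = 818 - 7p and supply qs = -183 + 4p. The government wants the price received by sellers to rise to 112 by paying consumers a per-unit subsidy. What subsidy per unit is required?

At a seller price of 112, quantity supplied is -183 + 4·112 = 265.
Buyers absorb 265 only when they pay pb with 818 − 7·pb = 265, i.e. pb = 79.
s = ps − pb = 112 − 79 = 33.

Required subsidy s = 33 per unit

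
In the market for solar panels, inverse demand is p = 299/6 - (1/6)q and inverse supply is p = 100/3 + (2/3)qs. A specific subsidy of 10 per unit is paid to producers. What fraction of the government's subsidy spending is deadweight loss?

DWL / government spending = 10/53

Pre-subsidy: 299/6 - (1/6)q = 100/3 + (2/3)q gives q* = 19.8 and p* = 698/15.
With the subsidy, sellers receive ps = pb + 10 for each unit, where pb is the price buyers pay.
On the curves, pb = 299/6 - (1/6)q and ps = 100/3 + (2/3)q; the wedge ps − pb = 10 gives 100/3 + (2/3)q − (299/6 - (1/6)q) = 10, so q' = 31.8.
Then pb = 299/6 − (1/6)·31.8 = 668/15 and ps = 100/3 + (2/3)·31.8 = 818/15.
ΔCS = ½(19.8 + 31.8)(698/15 − 668/15) = 51.6; ΔPS = ½(19.8 + 31.8)(818/15 − 698/15) = 206.4.
Government spending = 10 × 31.8 = 318.
DWL = ½ × 10 × (31.8 − 19.8) = 60; fraction = 60 / 318 = 10/53.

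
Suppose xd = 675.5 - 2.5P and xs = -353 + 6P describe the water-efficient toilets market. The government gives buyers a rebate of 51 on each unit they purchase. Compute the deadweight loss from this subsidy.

Deadweight loss = 2295

Pre-subsidy: 675.5 - 2.5P = -353 + 6P gives P* = 121, x* = 373.
With the rebate, buyers effectively pay Pb = Ps − 51, where Ps is the price sellers receive.
Demand in terms of Ps becomes xd = 675.5 − 2.5(Ps − 51) = 803 - 2.5Ps. Setting this equal to supply: 803 - 2.5Ps = -353 + 6Ps, so Ps = 136.
Buyers pay Pb = 136 − 51 = 85; x' = -353 + 6·136 = 463.
The subsidy expands output by 463 − 373 = 90 past the efficient level; on those units the gap between marginal cost and willingness to pay runs from 0 up to 51.
DWL = ½ × 51 × 90 = 2295.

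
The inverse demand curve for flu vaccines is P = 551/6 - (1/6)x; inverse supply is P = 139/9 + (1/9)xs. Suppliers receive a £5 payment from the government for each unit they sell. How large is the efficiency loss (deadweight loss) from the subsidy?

Pre-subsidy: 551/6 - (1/6)x = 139/9 + (1/9)x gives x* = 275 and P* = 46.
With the subsidy, sellers receive Ps = Pb + 5 for each unit, where Pb is the price buyers pay.
On the curves, Pb = 551/6 - (1/6)x and Ps = 139/9 + (1/9)x; the wedge Ps − Pb = 5 gives 139/9 + (1/9)x − (551/6 - (1/6)x) = 5, so x' = 293.
Then Pb = 551/6 − (1/6)·293 = 43 and Ps = 139/9 + (1/9)·293 = 48.
The subsidy expands output by 293 − 275 = 18 past the efficient level; on those units the gap between marginal cost and willingness to pay runs from 0 up to 5.
DWL = ½ × 5 × 18 = 45.

Deadweight loss = £45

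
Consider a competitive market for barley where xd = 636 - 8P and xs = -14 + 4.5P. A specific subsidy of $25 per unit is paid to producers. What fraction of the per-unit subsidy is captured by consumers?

Consumer share = 0.36

Pre-subsidy: 636 - 8P = -14 + 4.5P gives P* = 52, x* = 220.
With the subsidy, sellers receive Ps = Pb + 25 for each unit, where Pb is the price buyers pay.
Supply in terms of Pb becomes xs = -14 + 4.5(Pb + 25) = 98.5 + 4.5Pb. Setting this equal to demand: 636 - 8Pb = 98.5 + 4.5Pb, so Pb = 43.
Sellers receive Ps = 43 + 25 = 68; x' = 636 − 8·43 = 292.
Buyers' price falls by P* − Pb = 52 − 43 = 9; sellers' price rises by Ps − P* = 68 − 52 = 16.
So consumers capture 9/25 = 0.36 of each unit of subsidy.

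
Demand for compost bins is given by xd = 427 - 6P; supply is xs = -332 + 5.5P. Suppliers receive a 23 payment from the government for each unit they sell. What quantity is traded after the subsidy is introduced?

Pre-subsidy: 427 - 6P = -332 + 5.5P gives P* = 66, x* = 31.
With the subsidy, sellers receive Ps = Pb + 23 for each unit, where Pb is the price buyers pay.
Supply in terms of Pb becomes xs = -332 + 5.5(Pb + 23) = -205.5 + 5.5Pb. Setting this equal to demand: 427 - 6Pb = -205.5 + 5.5Pb, so Pb = 55.
Sellers receive Ps = 55 + 23 = 78; x' = 427 − 6·55 = 97.

x' = 97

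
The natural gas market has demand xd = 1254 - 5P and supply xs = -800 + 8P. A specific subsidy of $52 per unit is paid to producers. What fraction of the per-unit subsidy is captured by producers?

Producer share = 5/13

Pre-subsidy: 1254 - 5P = -800 + 8P gives P* = 158, x* = 464.
With the subsidy, sellers receive Ps = Pb + 52 for each unit, where Pb is the price buyers pay.
Supply in terms of Pb becomes xs = -800 + 8(Pb + 52) = -384 + 8Pb. Setting this equal to demand: 1254 - 5Pb = -384 + 8Pb, so Pb = 126.
Sellers receive Ps = 126 + 52 = 178; x' = 1254 − 5·126 = 624.
Buyers' price falls by P* − Pb = 158 − 126 = 32; sellers' price rises by Ps − P* = 178 − 158 = 20.
So producers capture 20/52 = 5/13 of each unit of subsidy.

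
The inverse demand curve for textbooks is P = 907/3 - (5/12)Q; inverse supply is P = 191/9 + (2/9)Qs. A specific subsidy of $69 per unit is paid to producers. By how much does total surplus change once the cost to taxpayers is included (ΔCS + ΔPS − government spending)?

Net change in total surplus = -$3726

Pre-subsidy: 907/3 - (5/12)Q = 191/9 + (2/9)Q gives Q* = 440 and P* = 119.
With the subsidy, sellers receive Ps = Pb + 69 for each unit, where Pb is the price buyers pay.
On the curves, Pb = 907/3 - (5/12)Q and Ps = 191/9 + (2/9)Q; the wedge Ps − Pb = 69 gives 191/9 + (2/9)Q − (907/3 - (5/12)Q) = 69, so Q' = 548.
Then Pb = 907/3 − (5/12)·548 = 74 and Ps = 191/9 + (2/9)·548 = 143.
ΔCS = ½(440 + 548)(119 − 74) = 22230; ΔPS = ½(440 + 548)(143 − 119) = 11856.
Government spending = 69 × 548 = 37812.
Net change = 22230 + 11856 − 37812 = -3726. The loss equals the DWL triangle ½·69·108.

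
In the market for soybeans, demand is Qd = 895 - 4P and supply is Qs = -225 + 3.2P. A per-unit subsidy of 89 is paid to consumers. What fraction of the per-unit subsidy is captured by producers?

Producer share = 5/9

Pre-subsidy: 895 - 4P = -225 + 3.2P gives P* = 1400/9, Q* = 2455/9.
With the rebate, buyers effectively pay Pb = Ps − 89, where Ps is the price sellers receive.
Demand in terms of Ps becomes Qd = 895 − 4(Ps − 89) = 1251 - 4Ps. Setting this equal to supply: 1251 - 4Ps = -225 + 3.2Ps, so Ps = 205.
Buyers pay Pb = 205 − 89 = 116; Q' = -225 + 3.2·205 = 431.
Buyers' price falls by P* − Pb = 1400/9 − 116 = 356/9; sellers' price rises by Ps − P* = 205 − 1400/9 = 445/9.
So producers capture (445/9)/89 = 5/9 of each unit of subsidy.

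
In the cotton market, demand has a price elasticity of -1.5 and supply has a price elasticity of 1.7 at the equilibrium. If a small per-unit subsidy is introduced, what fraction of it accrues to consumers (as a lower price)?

For a small subsidy around the equilibrium, the benefit split depends on the relative slopes, which at a point are proportional to the elasticities.
Buyer share = εs/(εs + |εd|) = 1.7/(1.7 + 1.5) = 0.53125; seller share = |εd|/(εs + |εd|) = 0.46875.

Consumer share = 0.53125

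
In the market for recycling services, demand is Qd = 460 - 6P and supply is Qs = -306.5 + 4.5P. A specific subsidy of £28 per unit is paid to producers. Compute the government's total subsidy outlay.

Government cost = £2632

Pre-subsidy: 460 - 6P = -306.5 + 4.5P gives P* = 73, Q* = 22.
With the subsidy, sellers receive Ps = Pb + 28 for each unit, where Pb is the price buyers pay.
Supply in terms of Pb becomes Qs = -306.5 + 4.5(Pb + 28) = -180.5 + 4.5Pb. Setting this equal to demand: 460 - 6Pb = -180.5 + 4.5Pb, so Pb = 61.
Sellers receive Ps = 61 + 28 = 89; Q' = 460 − 6·61 = 94.
Government outlay = subsidy × quantity = 28 × 94 = 2632.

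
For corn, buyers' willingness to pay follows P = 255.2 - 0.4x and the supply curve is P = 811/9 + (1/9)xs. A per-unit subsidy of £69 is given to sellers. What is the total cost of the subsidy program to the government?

Government cost = £31602

Pre-subsidy: 255.2 - 0.4x = 811/9 + (1/9)x gives x* = 323 and P* = 126.
With the subsidy, sellers receive Ps = Pb + 69 for each unit, where Pb is the price buyers pay.
On the curves, Pb = 255.2 - 0.4x and Ps = 811/9 + (1/9)x; the wedge Ps − Pb = 69 gives 811/9 + (1/9)x − (255.2 - 0.4x) = 69, so x' = 458.
Then Pb = 255.2 − 0.4·458 = 72 and Ps = 811/9 + (1/9)·458 = 141.
Government outlay = subsidy × quantity = 69 × 458 = 31602.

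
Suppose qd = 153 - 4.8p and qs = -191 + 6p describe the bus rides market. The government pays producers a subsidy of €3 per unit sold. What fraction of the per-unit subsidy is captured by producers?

Pre-subsidy: 153 - 4.8p = -191 + 6p gives p* = 860/27, q* = 1/9.
With the subsidy, sellers receive ps = pb + 3 for each unit, where pb is the price buyers pay.
Supply in terms of pb becomes qs = -191 + 6(pb + 3) = -173 + 6pb. Setting this equal to demand: 153 - 4.8pb = -173 + 6pb, so pb = 815/27.
Sellers receive ps = 815/27 + 3 = 896/27; q' = 153 − 4.8·(815/27) = 73/9.
Buyers' price falls by p* − pb = 860/27 − 815/27 = 5/3; sellers' price rises by ps − p* = 896/27 − 860/27 = 4/3.
So producers capture (4/3)/3 = 4/9 of each unit of subsidy.

Producer share = 4/9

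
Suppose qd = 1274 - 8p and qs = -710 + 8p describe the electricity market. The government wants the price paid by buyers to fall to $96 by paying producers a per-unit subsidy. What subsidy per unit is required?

Required subsidy s = $56 per unit

At a buyer price of 96, quantity demanded is 1274 − 8·96 = 506.
Sellers supply 506 only when they receive ps with -710 + 8·ps = 506, i.e. ps = 152.
s = ps − pb = 152 − 96 = 56.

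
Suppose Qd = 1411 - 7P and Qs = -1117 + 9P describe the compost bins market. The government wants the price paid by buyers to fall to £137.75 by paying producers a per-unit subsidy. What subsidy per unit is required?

At a buyer price of 137.75, quantity demanded is 1411 − 7·137.75 = 446.75.
Sellers supply 446.75 only when they receive Ps with -1117 + 9·Ps = 446.75, i.e. Ps = 173.75.
s = Ps − Pb = 173.75 − 137.75 = 36.

Required subsidy s = £36 per unit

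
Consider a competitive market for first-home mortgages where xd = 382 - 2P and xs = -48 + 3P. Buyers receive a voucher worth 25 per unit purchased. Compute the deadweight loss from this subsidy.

Pre-subsidy: 382 - 2P = -48 + 3P gives P* = 86, x* = 210.
With the rebate, buyers effectively pay Pb = Ps − 25, where Ps is the price sellers receive.
Demand in terms of Ps becomes xd = 382 − 2(Ps − 25) = 432 - 2Ps. Setting this equal to supply: 432 - 2Ps = -48 + 3Ps, so Ps = 96.
Buyers pay Pb = 96 − 25 = 71; x' = -48 + 3·96 = 240.
The subsidy expands output by 240 − 210 = 30 past the efficient level; on those units the gap between marginal cost and willingness to pay runs from 0 up to 25.
DWL = ½ × 25 × 30 = 375.

Deadweight loss = 375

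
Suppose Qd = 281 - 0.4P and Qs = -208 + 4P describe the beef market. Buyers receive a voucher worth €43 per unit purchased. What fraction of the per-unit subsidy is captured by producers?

Producer share = 1/11

Pre-subsidy: 281 - 0.4P = -208 + 4P gives P* = 2445/22, Q* = 2602/11.
With the rebate, buyers effectively pay Pb = Ps − 43, where Ps is the price sellers receive.
Demand in terms of Ps becomes Qd = 281 − 0.4(Ps − 43) = 298.2 - 0.4Ps. Setting this equal to supply: 298.2 - 0.4Ps = -208 + 4Ps, so Ps = 2531/22.
Buyers pay Pb = 2531/22 − 43 = 1585/22; Q' = -208 + 4·(2531/22) = 2774/11.
Buyers' price falls by P* − Pb = 2445/22 − 1585/22 = 430/11; sellers' price rises by Ps − P* = 2531/22 − 2445/22 = 43/11.
So producers capture (43/11)/43 = 1/11 of each unit of subsidy.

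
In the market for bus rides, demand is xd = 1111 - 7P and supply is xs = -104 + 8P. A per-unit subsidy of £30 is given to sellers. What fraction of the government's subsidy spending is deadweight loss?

Pre-subsidy: 1111 - 7P = -104 + 8P gives P* = 81, x* = 544.
With the subsidy, sellers receive Ps = Pb + 30 for each unit, where Pb is the price buyers pay.
Supply in terms of Pb becomes xs = -104 + 8(Pb + 30) = 136 + 8Pb. Setting this equal to demand: 1111 - 7Pb = 136 + 8Pb, so Pb = 65.
Sellers receive Ps = 65 + 30 = 95; x' = 1111 − 7·65 = 656.
ΔCS = ½(544 + 656)(81 − 65) = 9600; ΔPS = ½(544 + 656)(95 − 81) = 8400.
Government spending = 30 × 656 = 19680.
DWL = ½ × 30 × (656 − 544) = 1680; fraction = 1680 / 19680 = 7/82.

DWL / government spending = 7/82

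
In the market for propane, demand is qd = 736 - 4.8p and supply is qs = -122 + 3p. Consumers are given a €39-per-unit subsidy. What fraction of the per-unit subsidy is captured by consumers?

Pre-subsidy: 736 - 4.8p = -122 + 3p gives p* = 110, q* = 208.
With the rebate, buyers effectively pay pb = ps − 39, where ps is the price sellers receive.
Demand in terms of ps becomes qd = 736 − 4.8(ps − 39) = 923.2 - 4.8ps. Setting this equal to supply: 923.2 - 4.8ps = -122 + 3ps, so ps = 134.
Buyers pay pb = 134 − 39 = 95; q' = -122 + 3·134 = 280.
Buyers' price falls by p* − pb = 110 − 95 = 15; sellers' price rises by ps − p* = 134 − 110 = 24.
So consumers capture 15/39 = 5/13 of each unit of subsidy.

Consumer share = 5/13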